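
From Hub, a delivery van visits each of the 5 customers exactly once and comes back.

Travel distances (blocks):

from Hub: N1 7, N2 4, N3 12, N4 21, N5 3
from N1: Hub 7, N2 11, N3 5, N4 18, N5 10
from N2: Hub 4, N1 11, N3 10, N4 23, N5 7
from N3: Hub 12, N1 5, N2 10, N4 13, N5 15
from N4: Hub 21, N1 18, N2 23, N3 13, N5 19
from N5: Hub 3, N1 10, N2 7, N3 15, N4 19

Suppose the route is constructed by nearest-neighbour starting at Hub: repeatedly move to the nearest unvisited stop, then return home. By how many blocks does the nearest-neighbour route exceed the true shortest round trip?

Hub: N5=3, N2=4, N1=7, N3=12, N4=21 ⇒ N5
N5: N2=7, N1=10, N3=15, N4=19 ⇒ N2
N2: N3=10, N1=11, N4=23 ⇒ N3
N3: N1=5, N4=13 ⇒ N1
N1: N4=18 ⇒ N4
NN route Hub → N5 → N2 → N3 → N1 → N4 → Hub costs 64.
Optimal: Hub → N1 → N3 → N4 → N5 → N2 → Hub costs 55 (by enumerating all 60 distinct tours).
Excess = 64 − 55 = 9.

Excess over optimum: 9 blocks.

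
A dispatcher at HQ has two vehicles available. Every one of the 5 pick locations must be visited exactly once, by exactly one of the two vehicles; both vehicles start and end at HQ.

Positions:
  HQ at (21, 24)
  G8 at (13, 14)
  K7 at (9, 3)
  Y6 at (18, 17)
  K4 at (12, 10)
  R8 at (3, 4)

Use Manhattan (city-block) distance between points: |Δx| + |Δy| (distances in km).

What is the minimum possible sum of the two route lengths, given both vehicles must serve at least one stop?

There are 2^4 − 1 = 15 ways to divide the 5 stops into two non-empty groups. For each, the best each vehicle can do is its own shortest tour through its group:
  {G8} + {K7, Y6, K4, R8}: 36 + 78 = 114
  {K7} + {G8, Y6, K4, R8}: 66 + 76 = 142
  {G8, K7} + {Y6, K4, R8}: 66 + 76 = 142
  {Y6} + {G8, K7, K4, R8}: 20 + 78 = 98
  {G8, Y6} + {K7, K4, R8}: 36 + 78 = 114
  {K7, Y6} + {G8, K4, R8}: 66 + 76 = 142
  … (15 splits in total)
Best: vehicle 1 HQ → Y6 → HQ = 20; vehicle 2 HQ → G8 → K7 → R8 → K4 → HQ = 78; combined 98.

Minimum combined distance: 98 km.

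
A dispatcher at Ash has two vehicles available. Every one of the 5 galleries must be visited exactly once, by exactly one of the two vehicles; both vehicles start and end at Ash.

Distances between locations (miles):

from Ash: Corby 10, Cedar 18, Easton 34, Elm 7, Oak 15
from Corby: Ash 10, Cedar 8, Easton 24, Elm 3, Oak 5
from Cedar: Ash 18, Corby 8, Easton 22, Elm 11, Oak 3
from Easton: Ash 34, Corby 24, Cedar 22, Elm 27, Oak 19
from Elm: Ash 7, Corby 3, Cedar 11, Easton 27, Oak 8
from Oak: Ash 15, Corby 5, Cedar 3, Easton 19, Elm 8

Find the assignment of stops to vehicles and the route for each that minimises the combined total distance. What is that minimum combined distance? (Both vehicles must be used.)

88 miles — the smallest possible combined total.

Check every non-empty split of the stops between the two vehicles; for each half take its own optimal tour:
  {Corby} + {Cedar, Easton, Elm, Oak}: 20 + 74 = 94
  {Cedar} + {Corby, Easton, Elm, Oak}: 36 + 68 = 104
  {Corby, Cedar} + {Easton, Elm, Oak}: 36 + 68 = 104
  {Easton} + {Corby, Cedar, Elm, Oak}: 68 + 36 = 104
  {Corby, Easton} + {Cedar, Elm, Oak}: 68 + 36 = 104
  {Cedar, Easton} + {Corby, Elm, Oak}: 74 + 30 = 104
  … (15 splits in total)
  {Elm} + {Corby, Cedar, Easton, Oak}: 14 + 74 = 88  ← best
Best: vehicle 1 Ash → Elm → Ash = 14; vehicle 2 Ash → Corby → Cedar → Easton → Oak → Ash = 74; combined 88.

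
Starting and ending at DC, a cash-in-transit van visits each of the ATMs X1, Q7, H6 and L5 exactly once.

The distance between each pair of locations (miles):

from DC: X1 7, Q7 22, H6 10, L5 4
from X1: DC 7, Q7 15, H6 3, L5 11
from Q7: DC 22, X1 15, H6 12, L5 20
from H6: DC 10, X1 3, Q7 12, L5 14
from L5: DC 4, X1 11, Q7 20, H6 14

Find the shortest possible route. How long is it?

With 4 stops there are 4!/2 = 12 distinct round trips (a route and its reverse cost the same).
DC - X1 - Q7 - H6 - L5 - DC: 7+15+12+14+4 = 52
DC - X1 - Q7 - L5 - H6 - DC: 7+15+20+14+10 = 66
DC - X1 - H6 - Q7 - L5 - DC: 7+3+12+20+4 = 46
DC - X1 - H6 - L5 - Q7 - DC: 7+3+14+20+22 = 66
DC - X1 - L5 - Q7 - H6 - DC: 7+11+20+12+10 = 60
DC - X1 - L5 - H6 - Q7 - DC: 7+11+14+12+22 = 66
DC - Q7 - X1 - H6 - L5 - DC: 22+15+3+14+4 = 58
DC - Q7 - X1 - L5 - H6 - DC: 22+15+11+14+10 = 72
DC - Q7 - H6 - X1 - L5 - DC: 22+12+3+11+4 = 52
DC - Q7 - L5 - X1 - H6 - DC: 22+20+11+3+10 = 66
DC - H6 - X1 - Q7 - L5 - DC: 10+3+15+20+4 = 52
DC - H6 - Q7 - X1 - L5 - DC: 10+12+15+11+4 = 52
The minimum is 46.
One optimal route: DC → X1 → H6 → Q7 → L5 → DC (or its reverse).

46 miles — the shortest possible round trip.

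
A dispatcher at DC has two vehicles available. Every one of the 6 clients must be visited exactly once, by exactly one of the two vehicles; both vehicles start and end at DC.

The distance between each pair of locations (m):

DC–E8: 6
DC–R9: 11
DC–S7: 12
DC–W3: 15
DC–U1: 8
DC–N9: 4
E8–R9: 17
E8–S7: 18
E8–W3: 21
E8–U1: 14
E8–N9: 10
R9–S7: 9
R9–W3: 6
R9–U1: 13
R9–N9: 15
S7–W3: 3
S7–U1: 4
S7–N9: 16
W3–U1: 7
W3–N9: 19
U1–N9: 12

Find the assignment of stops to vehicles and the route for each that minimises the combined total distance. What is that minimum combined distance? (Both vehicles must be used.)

Try each way of splitting the stops between the two vehicles (each non-empty) and, for each split, find the best tour for each vehicle:
  {E8} + {R9, S7, W3, U1, N9}: 12 + 40 = 52
  {R9} + {E8, S7, W3, U1, N9}: 22 + 50 = 72
  {E8, R9} + {S7, W3, U1, N9}: 34 + 38 = 72
  {S7} + {E8, R9, W3, U1, N9}: 24 + 52 = 76
  {E8, S7} + {R9, W3, U1, N9}: 36 + 40 = 76
  {R9, S7} + {E8, W3, U1, N9}: 32 + 50 = 82
  … (31 splits in total)
Best: vehicle 1 DC → E8 → DC = 12; vehicle 2 DC → R9 → W3 → S7 → U1 → N9 → DC = 40; combined 52.

Minimum combined distance: 52 m.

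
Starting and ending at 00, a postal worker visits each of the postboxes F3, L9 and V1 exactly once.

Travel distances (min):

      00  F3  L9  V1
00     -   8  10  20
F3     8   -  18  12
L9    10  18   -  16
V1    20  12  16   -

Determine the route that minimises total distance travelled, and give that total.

Minimum total distance: 46 min.

00→F3→L9→V1→00: 8+18+16+20 = 62
00→F3→V1→L9→00: 8+12+16+10 = 46
00→L9→F3→V1→00: 10+18+12+20 = 60
The minimum is 46.
One optimal route: 00 → F3 → V1 → L9 → 00 (or its reverse).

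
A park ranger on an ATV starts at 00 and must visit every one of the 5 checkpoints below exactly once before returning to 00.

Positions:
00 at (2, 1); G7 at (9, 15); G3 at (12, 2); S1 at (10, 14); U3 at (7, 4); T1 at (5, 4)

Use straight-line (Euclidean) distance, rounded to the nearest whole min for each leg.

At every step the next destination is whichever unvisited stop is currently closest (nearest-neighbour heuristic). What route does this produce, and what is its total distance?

At 00 the remaining stops are T1 4, U3 6, G3 10, S1 15, G7 16; go to T1.
At T1 the remaining stops are U3 2, G3 7, S1 11, G7 12; go to U3.
At U3 the remaining stops are G3 5, S1 10, G7 11; go to G3.
At G3 the remaining stops are S1 12, G7 13; go to S1.
At S1 the remaining stops are G7 1; go to G7.
Return G7→00: 16.
Total = 4 + 2 + 5 + 12 + 1 + 16 = 40.

40 min along 00 → T1 → U3 → G3 → S1 → G7 → 00.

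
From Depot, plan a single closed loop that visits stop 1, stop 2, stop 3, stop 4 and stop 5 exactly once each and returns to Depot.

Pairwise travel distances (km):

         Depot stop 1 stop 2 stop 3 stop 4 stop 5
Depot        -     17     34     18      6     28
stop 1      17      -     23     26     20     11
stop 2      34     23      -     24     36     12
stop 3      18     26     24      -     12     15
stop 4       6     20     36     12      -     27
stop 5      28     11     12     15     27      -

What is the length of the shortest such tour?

With 5 stops there are 5!/2 = 60 distinct round trips (a route and its reverse cost the same).
Depot - stop 1 - stop 2 - stop 3 - stop 4 - stop 5 - Depot: 17+23+24+12+27+28 = 131
Depot - stop 1 - stop 2 - stop 3 - stop 5 - stop 4 - Depot: 17+23+24+15+27+6 = 112
Depot - stop 1 - stop 2 - stop 4 - stop 3 - stop 5 - Depot: 17+23+36+12+15+28 = 131
Depot - stop 1 - stop 2 - stop 4 - stop 5 - stop 3 - Depot: 17+23+36+27+15+18 = 136
Depot - stop 1 - stop 2 - stop 5 - stop 3 - stop 4 - Depot: 17+23+12+15+12+6 = 85
Depot - stop 1 - stop 2 - stop 5 - stop 4 - stop 3 - Depot: 17+23+12+27+12+18 = 109
Depot - stop 1 - stop 3 - stop 2 - stop 4 - stop 5 - Depot: 17+26+24+36+27+28 = 158
Depot - stop 1 - stop 3 - stop 2 - stop 5 - stop 4 - Depot: 17+26+24+12+27+6 = 112
Depot - stop 1 - stop 3 - stop 4 - stop 2 - stop 5 - Depot: 17+26+12+36+12+28 = 131
Depot - stop 1 - stop 3 - stop 4 - stop 5 - stop 2 - Depot: 17+26+12+27+12+34 = 128
Depot - stop 1 - stop 3 - stop 5 - stop 2 - stop 4 - Depot: 17+26+15+12+36+6 = 112
Depot - stop 1 - stop 3 - stop 5 - stop 4 - stop 2 - Depot: 17+26+15+27+36+34 = 155
Depot - stop 1 - stop 4 - stop 2 - stop 3 - stop 5 - Depot: 17+20+36+24+15+28 = 140
Depot - stop 1 - stop 4 - stop 2 - stop 5 - stop 3 - Depot: 17+20+36+12+15+18 = 118
… (46 more)
Depot - stop 1 - stop 5 - stop 2 - stop 3 - stop 4 - Depot: 17+11+12+24+12+6 = 82  ← best
The minimum is 82.
One optimal route: Depot → stop 1 → stop 5 → stop 2 → stop 3 → stop 4 → Depot (or its reverse).

Minimum total distance: 82 km.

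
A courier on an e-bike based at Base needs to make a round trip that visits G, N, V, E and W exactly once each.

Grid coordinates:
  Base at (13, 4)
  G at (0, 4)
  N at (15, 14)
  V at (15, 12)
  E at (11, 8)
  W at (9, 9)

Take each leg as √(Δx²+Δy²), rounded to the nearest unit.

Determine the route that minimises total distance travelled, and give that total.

Base-G-N-V-E-W-Base: 13+18+2+6+2+6 = 47
Base-G-N-V-W-E-Base: 13+18+2+7+2+4 = 46
Base-G-N-E-V-W-Base: 13+18+7+6+7+6 = 57
Base-G-N-E-W-V-Base: 13+18+7+2+7+8 = 55
Base-G-N-W-V-E-Base: 13+18+8+7+6+4 = 56
Base-G-N-W-E-V-Base: 13+18+8+2+6+8 = 55
Base-G-V-N-E-W-Base: 13+17+2+7+2+6 = 47
Base-G-V-N-W-E-Base: 13+17+2+8+2+4 = 46
Base-G-V-E-N-W-Base: 13+17+6+7+8+6 = 57
Base-G-V-E-W-N-Base: 13+17+6+2+8+10 = 56
Base-G-V-W-N-E-Base: 13+17+7+8+7+4 = 56
Base-G-V-W-E-N-Base: 13+17+7+2+7+10 = 56
Base-G-E-N-V-W-Base: 13+12+7+2+7+6 = 47
Base-G-E-N-W-V-Base: 13+12+7+8+7+8 = 55
… (46 more)
Base-G-W-E-N-V-Base: 13+10+2+7+2+8 = 42  ← best
The minimum is 42.
One optimal route: Base → G → W → E → N → V → Base (or its reverse).

42 — the shortest possible round trip.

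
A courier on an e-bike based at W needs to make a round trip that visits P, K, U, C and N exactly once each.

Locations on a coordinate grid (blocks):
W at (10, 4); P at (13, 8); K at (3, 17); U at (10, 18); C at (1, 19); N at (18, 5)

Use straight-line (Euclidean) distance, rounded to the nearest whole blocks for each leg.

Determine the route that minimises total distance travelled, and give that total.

51 blocks — the shortest possible round trip.

W - P - K - U - C - N - W: 5+13+7+9+22+8 = 64
W - P - K - U - N - C - W: 5+13+7+15+22+17 = 79
W - P - K - C - U - N - W: 5+13+3+9+15+8 = 53
W - P - K - C - N - U - W: 5+13+3+22+15+14 = 72
W - P - K - N - U - C - W: 5+13+19+15+9+17 = 78
W - P - K - N - C - U - W: 5+13+19+22+9+14 = 82
W - P - U - K - C - N - W: 5+10+7+3+22+8 = 55
W - P - U - K - N - C - W: 5+10+7+19+22+17 = 80
W - P - U - C - K - N - W: 5+10+9+3+19+8 = 54
W - P - U - C - N - K - W: 5+10+9+22+19+15 = 80
W - P - U - N - K - C - W: 5+10+15+19+3+17 = 69
W - P - U - N - C - K - W: 5+10+15+22+3+15 = 70
W - P - C - K - U - N - W: 5+16+3+7+15+8 = 54
W - P - C - K - N - U - W: 5+16+3+19+15+14 = 72
… (46 more)
W - K - C - U - P - N - W: 15+3+9+10+6+8 = 51  ← best
The minimum is 51.
One optimal route: W → K → C → U → P → N → W (or its reverse).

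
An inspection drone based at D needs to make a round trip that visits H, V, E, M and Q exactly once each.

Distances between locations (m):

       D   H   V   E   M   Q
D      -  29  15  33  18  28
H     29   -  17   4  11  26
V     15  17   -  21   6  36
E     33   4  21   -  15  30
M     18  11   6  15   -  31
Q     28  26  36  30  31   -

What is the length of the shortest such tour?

94 m — the shortest possible round trip.

With 5 stops there are 5!/2 = 60 distinct round trips (a route and its reverse cost the same).
D - H - V - E - M - Q - D: 29+17+21+15+31+28 = 141
D - H - V - E - Q - M - D: 29+17+21+30+31+18 = 146
D - H - V - M - E - Q - D: 29+17+6+15+30+28 = 125
D - H - V - M - Q - E - D: 29+17+6+31+30+33 = 146
D - H - V - Q - E - M - D: 29+17+36+30+15+18 = 145
D - H - V - Q - M - E - D: 29+17+36+31+15+33 = 161
D - H - E - V - M - Q - D: 29+4+21+6+31+28 = 119
D - H - E - V - Q - M - D: 29+4+21+36+31+18 = 139
D - H - E - M - V - Q - D: 29+4+15+6+36+28 = 118
D - H - E - M - Q - V - D: 29+4+15+31+36+15 = 130
D - H - E - Q - V - M - D: 29+4+30+36+6+18 = 123
D - H - E - Q - M - V - D: 29+4+30+31+6+15 = 115
D - H - M - V - E - Q - D: 29+11+6+21+30+28 = 125
D - H - M - V - Q - E - D: 29+11+6+36+30+33 = 145
… (46 more)
D - V - M - H - E - Q - D: 15+6+11+4+30+28 = 94  ← best
The minimum is 94.
One optimal route: D → V → M → H → E → Q → D (or its reverse).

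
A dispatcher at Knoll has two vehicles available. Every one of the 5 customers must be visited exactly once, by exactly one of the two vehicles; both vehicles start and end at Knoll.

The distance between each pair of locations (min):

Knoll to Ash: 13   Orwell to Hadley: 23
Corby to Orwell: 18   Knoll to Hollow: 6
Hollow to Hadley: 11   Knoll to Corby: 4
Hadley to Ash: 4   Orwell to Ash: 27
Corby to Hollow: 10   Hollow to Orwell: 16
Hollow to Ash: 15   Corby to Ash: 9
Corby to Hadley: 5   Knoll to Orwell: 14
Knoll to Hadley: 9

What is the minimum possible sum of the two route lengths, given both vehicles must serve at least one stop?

Check every non-empty split of the stops between the two vehicles; for each half take its own optimal tour:
  {Corby} + {Hollow, Orwell, Hadley, Ash}: 8 + 58 = 66
  {Hollow} + {Corby, Orwell, Hadley, Ash}: 12 + 54 = 66
  {Corby, Hollow} + {Orwell, Hadley, Ash}: 20 + 54 = 74
  {Orwell} + {Corby, Hollow, Hadley, Ash}: 28 + 34 = 62
  {Corby, Orwell} + {Hollow, Hadley, Ash}: 36 + 34 = 70
  {Hollow, Orwell} + {Corby, Hadley, Ash}: 36 + 26 = 62
  … (15 splits in total)
Best: vehicle 1 Knoll → Orwell → Knoll = 28; vehicle 2 Knoll → Corby → Hadley → Ash → Hollow → Knoll = 34; combined 62.

Minimum combined distance: 62 min.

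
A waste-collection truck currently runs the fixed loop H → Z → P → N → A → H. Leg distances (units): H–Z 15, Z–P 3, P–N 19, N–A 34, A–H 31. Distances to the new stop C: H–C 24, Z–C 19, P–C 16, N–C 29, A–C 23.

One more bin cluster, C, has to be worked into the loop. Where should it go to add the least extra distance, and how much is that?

Insertion cost between consecutive stops i–j is d(i,C) + d(C,j) − d(i,j):
  between H and Z: 24 + 19 − 15 = 28
  between Z and P: 19 + 16 − 3 = 32
  between P and N: 16 + 29 − 19 = 26
  between N and A: 29 + 23 − 34 = 18
  between A and H: 23 + 24 − 31 = 16
Cheapest insertion is between A and H, adding 16.
New total = 102 + 16 = 118.

Adding 16 by placing C on the A–H leg.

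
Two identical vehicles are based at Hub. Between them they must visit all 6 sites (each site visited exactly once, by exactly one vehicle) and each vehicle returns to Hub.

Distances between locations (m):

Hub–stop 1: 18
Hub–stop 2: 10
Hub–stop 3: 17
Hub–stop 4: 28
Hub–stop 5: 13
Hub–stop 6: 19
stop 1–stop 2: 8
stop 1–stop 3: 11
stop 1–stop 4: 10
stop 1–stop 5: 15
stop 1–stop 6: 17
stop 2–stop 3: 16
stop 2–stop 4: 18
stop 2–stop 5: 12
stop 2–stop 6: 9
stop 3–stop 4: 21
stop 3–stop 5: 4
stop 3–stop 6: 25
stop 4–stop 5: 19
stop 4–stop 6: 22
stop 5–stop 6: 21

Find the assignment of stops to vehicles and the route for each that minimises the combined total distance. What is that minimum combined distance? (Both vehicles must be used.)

Minimum combined distance: 99 m.

Try each way of splitting the stops between the two vehicles (each non-empty) and, for each split, find the best tour for each vehicle:
  {stop 1} + {stop 2, stop 3, stop 4, stop 5, stop 6}: 36 + 79 = 115
  {stop 2} + {stop 1, stop 3, stop 4, stop 5, stop 6}: 20 + 79 = 99
  {stop 1, stop 2} + {stop 3, stop 4, stop 5, stop 6}: 36 + 79 = 115
  {stop 3} + {stop 1, stop 2, stop 4, stop 5, stop 6}: 34 + 78 = 112
  {stop 1, stop 3} + {stop 2, stop 4, stop 5, stop 6}: 46 + 73 = 119
  {stop 2, stop 3} + {stop 1, stop 4, stop 5, stop 6}: 43 + 78 = 121
  … (31 splits in total)
Best: vehicle 1 Hub → stop 2 → Hub = 20; vehicle 2 Hub → stop 5 → stop 3 → stop 1 → stop 4 → stop 6 → Hub = 79; combined 99.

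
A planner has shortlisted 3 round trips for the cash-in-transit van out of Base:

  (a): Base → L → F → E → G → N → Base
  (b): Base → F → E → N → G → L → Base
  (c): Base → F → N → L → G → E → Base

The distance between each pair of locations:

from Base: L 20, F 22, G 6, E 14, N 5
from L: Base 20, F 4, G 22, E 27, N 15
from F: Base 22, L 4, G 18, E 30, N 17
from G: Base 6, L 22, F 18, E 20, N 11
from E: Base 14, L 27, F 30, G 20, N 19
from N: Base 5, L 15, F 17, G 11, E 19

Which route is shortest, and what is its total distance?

(a): 20 + 4 + 30 + 20 + 11 + 5 = 90
(b): 22 + 30 + 19 + 11 + 22 + 20 = 124
(c): 22 + 17 + 15 + 22 + 20 + 14 = 110

Shortest is (a), total 90.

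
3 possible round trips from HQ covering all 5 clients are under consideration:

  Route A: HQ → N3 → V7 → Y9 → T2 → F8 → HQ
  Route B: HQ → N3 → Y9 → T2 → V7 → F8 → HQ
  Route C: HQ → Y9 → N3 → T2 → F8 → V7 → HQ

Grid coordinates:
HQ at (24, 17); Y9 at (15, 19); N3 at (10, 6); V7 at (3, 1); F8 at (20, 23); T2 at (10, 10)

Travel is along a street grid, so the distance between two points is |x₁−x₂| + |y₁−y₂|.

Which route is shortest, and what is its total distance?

Shortest is Route A, total 114.

Route A: 25 + 12 + 30 + 14 + 23 + 10 = 114
Route B: 25 + 18 + 14 + 16 + 39 + 10 = 122
Route C: 11 + 18 + 4 + 23 + 39 + 37 = 132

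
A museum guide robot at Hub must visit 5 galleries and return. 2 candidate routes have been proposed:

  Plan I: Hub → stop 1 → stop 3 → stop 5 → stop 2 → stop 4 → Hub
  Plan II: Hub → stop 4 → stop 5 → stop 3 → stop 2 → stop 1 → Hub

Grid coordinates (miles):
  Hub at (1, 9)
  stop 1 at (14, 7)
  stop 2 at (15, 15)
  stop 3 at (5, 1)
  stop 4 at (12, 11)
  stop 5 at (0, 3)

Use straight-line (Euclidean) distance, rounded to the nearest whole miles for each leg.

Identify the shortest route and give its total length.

64 miles — Plan I is the shortest.

Plan I: 13 + 11 + 5 + 19 + 5 + 11 = 64
Plan II: 11 + 14 + 5 + 17 + 8 + 13 = 68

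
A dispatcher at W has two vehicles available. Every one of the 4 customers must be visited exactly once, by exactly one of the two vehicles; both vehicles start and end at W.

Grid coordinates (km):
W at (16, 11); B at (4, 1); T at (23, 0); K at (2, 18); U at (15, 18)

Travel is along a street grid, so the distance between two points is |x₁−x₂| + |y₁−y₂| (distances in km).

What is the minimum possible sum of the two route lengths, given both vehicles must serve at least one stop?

Try each way of splitting the stops between the two vehicles (each non-empty) and, for each split, find the best tour for each vehicle:
  {B} + {T, K, U}: 44 + 78 = 122
  {T} + {B, K, U}: 36 + 62 = 98
  {B, T} + {K, U}: 60 + 42 = 102
  {K} + {B, T, U}: 42 + 74 = 116
  {B, K} + {T, U}: 62 + 52 = 114
  {T, K} + {B, U}: 78 + 58 = 136
  … (7 splits in total)
  {B, T, K} + {U}: 78 + 16 = 94  ← best
Best: vehicle 1 W → T → B → K → W = 78; vehicle 2 W → U → W = 16; combined 94.

94 km — the smallest possible combined total.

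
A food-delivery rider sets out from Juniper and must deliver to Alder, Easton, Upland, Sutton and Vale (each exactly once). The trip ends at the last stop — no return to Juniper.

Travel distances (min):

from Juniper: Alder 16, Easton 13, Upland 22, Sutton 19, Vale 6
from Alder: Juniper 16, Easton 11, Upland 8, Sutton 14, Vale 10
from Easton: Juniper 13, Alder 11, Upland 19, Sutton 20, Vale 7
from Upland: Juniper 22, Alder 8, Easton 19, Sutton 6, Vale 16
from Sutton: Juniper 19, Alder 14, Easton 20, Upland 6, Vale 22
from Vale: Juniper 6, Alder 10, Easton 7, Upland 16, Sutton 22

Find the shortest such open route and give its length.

There are 5! = 120 possible orderings.
Juniper - Alder - Easton - Upland - Sutton - Vale: 16+11+19+6+22 = 74
Juniper - Alder - Easton - Upland - Vale - Sutton: 16+11+19+16+22 = 84
Juniper - Alder - Easton - Sutton - Upland - Vale: 16+11+20+6+16 = 69
Juniper - Alder - Easton - Sutton - Vale - Upland: 16+11+20+22+16 = 85
Juniper - Alder - Easton - Vale - Upland - Sutton: 16+11+7+16+6 = 56
Juniper - Alder - Easton - Vale - Sutton - Upland: 16+11+7+22+6 = 62
Juniper - Alder - Upland - Easton - Sutton - Vale: 16+8+19+20+22 = 85
Juniper - Alder - Upland - Easton - Vale - Sutton: 16+8+19+7+22 = 72
Juniper - Alder - Upland - Sutton - Easton - Vale: 16+8+6+20+7 = 57
Juniper - Alder - Upland - Sutton - Vale - Easton: 16+8+6+22+7 = 59
Juniper - Alder - Upland - Vale - Easton - Sutton: 16+8+16+7+20 = 67
Juniper - Alder - Upland - Vale - Sutton - Easton: 16+8+16+22+20 = 82
Juniper - Alder - Sutton - Easton - Upland - Vale: 16+14+20+19+16 = 85
Juniper - Alder - Sutton - Easton - Vale - Upland: 16+14+20+7+16 = 73
… (106 more)
Juniper - Vale - Easton - Alder - Upland - Sutton: 6+7+11+8+6 = 38  ← best
The minimum is 38.
One shortest path: Juniper → Vale → Easton → Alder → Upland → Sutton.

38 min — the minimum one-way total.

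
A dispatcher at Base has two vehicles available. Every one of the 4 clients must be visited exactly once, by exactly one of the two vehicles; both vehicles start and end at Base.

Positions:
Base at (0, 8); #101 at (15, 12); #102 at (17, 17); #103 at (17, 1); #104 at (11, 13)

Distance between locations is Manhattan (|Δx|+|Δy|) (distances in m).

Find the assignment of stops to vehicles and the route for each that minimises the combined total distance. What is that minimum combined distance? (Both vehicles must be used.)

Minimum combined distance: 98 m.

Check every non-empty split of the stops between the two vehicles; for each half take its own optimal tour:
  {#101} + {#102, #103, #104}: 38 + 66 = 104
  {#102} + {#101, #103, #104}: 52 + 58 = 110
  {#101, #102} + {#103, #104}: 52 + 58 = 110
  {#103} + {#101, #102, #104}: 48 + 52 = 100
  {#101, #103} + {#102, #104}: 56 + 52 = 108
  {#102, #103} + {#101, #104}: 66 + 40 = 106
  … (7 splits in total)
  {#101, #102, #103} + {#104}: 66 + 32 = 98  ← best
Best: vehicle 1 Base → #101 → #102 → #103 → Base = 66; vehicle 2 Base → #104 → Base = 32; combined 98.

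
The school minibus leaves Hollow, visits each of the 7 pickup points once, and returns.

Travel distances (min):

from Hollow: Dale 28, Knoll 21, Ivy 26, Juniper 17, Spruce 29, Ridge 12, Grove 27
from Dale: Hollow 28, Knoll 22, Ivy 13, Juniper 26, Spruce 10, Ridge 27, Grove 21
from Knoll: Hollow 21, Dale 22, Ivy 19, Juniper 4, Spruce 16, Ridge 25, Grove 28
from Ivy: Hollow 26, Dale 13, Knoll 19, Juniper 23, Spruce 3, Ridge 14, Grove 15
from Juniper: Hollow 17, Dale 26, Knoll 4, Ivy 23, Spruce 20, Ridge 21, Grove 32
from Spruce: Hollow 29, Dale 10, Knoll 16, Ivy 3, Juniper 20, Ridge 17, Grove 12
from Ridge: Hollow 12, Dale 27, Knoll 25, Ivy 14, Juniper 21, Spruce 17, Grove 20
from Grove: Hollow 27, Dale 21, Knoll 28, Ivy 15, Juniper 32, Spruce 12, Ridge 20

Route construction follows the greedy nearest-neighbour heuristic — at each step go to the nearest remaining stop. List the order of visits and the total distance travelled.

From Hollow: distances to unvisited — Ridge=12, Juniper=17, Knoll=21, Ivy=26, Grove=27, Dale=28, Spruce=29. Nearest is Ridge (12).
From Ridge: distances to unvisited — Ivy=14, Spruce=17, Grove=20, Juniper=21, Knoll=25, Dale=27. Nearest is Ivy (14).
From Ivy: distances to unvisited — Spruce=3, Dale=13, Grove=15, Knoll=19, Juniper=23. Nearest is Spruce (3).
From Spruce: distances to unvisited — Dale=10, Grove=12, Knoll=16, Juniper=20. Nearest is Dale (10).
From Dale: distances to unvisited — Grove=21, Knoll=22, Juniper=26. Nearest is Grove (21).
From Grove: distances to unvisited — Knoll=28, Juniper=32. Nearest is Knoll (28).
From Knoll: distances to unvisited — Juniper=4. Nearest is Juniper (4).
Return Juniper→Hollow: 17.
Total = 12 + 14 + 3 + 10 + 21 + 28 + 4 + 17 = 109.

109 min along Hollow → Ridge → Ivy → Spruce → Dale → Grove → Knoll → Juniper → Hollow.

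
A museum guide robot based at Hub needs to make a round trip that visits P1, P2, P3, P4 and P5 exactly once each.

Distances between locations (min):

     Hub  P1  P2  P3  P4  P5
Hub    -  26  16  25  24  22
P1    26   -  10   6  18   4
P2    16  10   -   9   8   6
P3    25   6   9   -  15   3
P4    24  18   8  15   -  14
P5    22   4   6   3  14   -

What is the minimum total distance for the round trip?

There are 60 distinct closed tours to check (reversals are equivalent).
Hub→P1→P2→P3→P4→P5→Hub: 26+10+9+15+14+22 = 96
Hub→P1→P2→P3→P5→P4→Hub: 26+10+9+3+14+24 = 86
Hub→P1→P2→P4→P3→P5→Hub: 26+10+8+15+3+22 = 84
Hub→P1→P2→P4→P5→P3→Hub: 26+10+8+14+3+25 = 86
Hub→P1→P2→P5→P3→P4→Hub: 26+10+6+3+15+24 = 84
Hub→P1→P2→P5→P4→P3→Hub: 26+10+6+14+15+25 = 96
Hub→P1→P3→P2→P4→P5→Hub: 26+6+9+8+14+22 = 85
Hub→P1→P3→P2→P5→P4→Hub: 26+6+9+6+14+24 = 85
Hub→P1→P3→P4→P2→P5→Hub: 26+6+15+8+6+22 = 83
Hub→P1→P3→P4→P5→P2→Hub: 26+6+15+14+6+16 = 83
Hub→P1→P3→P5→P2→P4→Hub: 26+6+3+6+8+24 = 73
Hub→P1→P3→P5→P4→P2→Hub: 26+6+3+14+8+16 = 73
Hub→P1→P4→P2→P3→P5→Hub: 26+18+8+9+3+22 = 86
Hub→P1→P4→P2→P5→P3→Hub: 26+18+8+6+3+25 = 86
… (46 more)
Hub→P2→P4→P3→P1→P5→Hub: 16+8+15+6+4+22 = 71  ← best
The minimum is 71.
One optimal route: Hub → P2 → P4 → P3 → P1 → P5 → Hub (or its reverse).

71 min — the shortest possible round trip.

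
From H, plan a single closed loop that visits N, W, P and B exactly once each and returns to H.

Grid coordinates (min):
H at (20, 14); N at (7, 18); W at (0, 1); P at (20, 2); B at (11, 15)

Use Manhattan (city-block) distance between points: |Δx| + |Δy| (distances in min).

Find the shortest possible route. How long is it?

There are 12 distinct closed tours to check (reversals are equivalent).
H→N→W→P→B→H: 17+24+21+22+10 = 94
H→N→W→B→P→H: 17+24+25+22+12 = 100
H→N→P→W→B→H: 17+29+21+25+10 = 102
H→N→P→B→W→H: 17+29+22+25+33 = 126
H→N→B→W→P→H: 17+7+25+21+12 = 82
H→N→B→P→W→H: 17+7+22+21+33 = 100
H→W→N→P→B→H: 33+24+29+22+10 = 118
H→W→N→B→P→H: 33+24+7+22+12 = 98
H→W→P→N→B→H: 33+21+29+7+10 = 100
H→W→B→N→P→H: 33+25+7+29+12 = 106
H→P→N→W→B→H: 12+29+24+25+10 = 100
H→P→W→N→B→H: 12+21+24+7+10 = 74
The minimum is 74.
One optimal route: H → P → W → N → B → H (or its reverse).

74 min — the shortest possible round trip.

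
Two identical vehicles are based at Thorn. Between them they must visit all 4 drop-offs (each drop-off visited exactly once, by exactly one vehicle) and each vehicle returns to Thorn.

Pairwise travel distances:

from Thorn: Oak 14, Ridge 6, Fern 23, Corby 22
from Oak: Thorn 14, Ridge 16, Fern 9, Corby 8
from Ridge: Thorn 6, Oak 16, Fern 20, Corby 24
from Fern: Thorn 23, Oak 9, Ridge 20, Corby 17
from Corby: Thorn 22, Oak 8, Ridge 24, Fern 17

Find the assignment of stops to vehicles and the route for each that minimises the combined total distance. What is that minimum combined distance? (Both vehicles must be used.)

74 — the smallest possible combined total.

Check every non-empty split of the stops between the two vehicles; for each half take its own optimal tour:
  {Oak} + {Ridge, Fern, Corby}: 28 + 65 = 93
  {Ridge} + {Oak, Fern, Corby}: 12 + 62 = 74
  {Oak, Ridge} + {Fern, Corby}: 36 + 62 = 98
  {Fern} + {Oak, Ridge, Corby}: 46 + 52 = 98
  {Oak, Fern} + {Ridge, Corby}: 46 + 52 = 98
  {Ridge, Fern} + {Oak, Corby}: 49 + 44 = 93
  … (7 splits in total)
Best: vehicle 1 Thorn → Ridge → Thorn = 12; vehicle 2 Thorn → Oak → Fern → Corby → Thorn = 62; combined 74.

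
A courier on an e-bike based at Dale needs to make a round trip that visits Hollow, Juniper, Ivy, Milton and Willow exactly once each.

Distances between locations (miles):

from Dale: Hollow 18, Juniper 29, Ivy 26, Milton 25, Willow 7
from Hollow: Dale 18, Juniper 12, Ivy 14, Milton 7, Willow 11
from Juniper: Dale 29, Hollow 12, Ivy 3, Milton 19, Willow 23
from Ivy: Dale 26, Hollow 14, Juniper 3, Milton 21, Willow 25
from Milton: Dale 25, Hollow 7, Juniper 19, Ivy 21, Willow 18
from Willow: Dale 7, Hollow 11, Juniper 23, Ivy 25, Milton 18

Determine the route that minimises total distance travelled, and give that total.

Shortest round trip = 73 miles.

With 5 stops there are 5!/2 = 60 distinct round trips (a route and its reverse cost the same).
Dale-Hollow-Juniper-Ivy-Milton-Willow-Dale: 18+12+3+21+18+7 = 79
Dale-Hollow-Juniper-Ivy-Willow-Milton-Dale: 18+12+3+25+18+25 = 101
Dale-Hollow-Juniper-Milton-Ivy-Willow-Dale: 18+12+19+21+25+7 = 102
Dale-Hollow-Juniper-Milton-Willow-Ivy-Dale: 18+12+19+18+25+26 = 118
Dale-Hollow-Juniper-Willow-Ivy-Milton-Dale: 18+12+23+25+21+25 = 124
Dale-Hollow-Juniper-Willow-Milton-Ivy-Dale: 18+12+23+18+21+26 = 118
Dale-Hollow-Ivy-Juniper-Milton-Willow-Dale: 18+14+3+19+18+7 = 79
Dale-Hollow-Ivy-Juniper-Willow-Milton-Dale: 18+14+3+23+18+25 = 101
Dale-Hollow-Ivy-Milton-Juniper-Willow-Dale: 18+14+21+19+23+7 = 102
Dale-Hollow-Ivy-Milton-Willow-Juniper-Dale: 18+14+21+18+23+29 = 123
Dale-Hollow-Ivy-Willow-Juniper-Milton-Dale: 18+14+25+23+19+25 = 124
Dale-Hollow-Ivy-Willow-Milton-Juniper-Dale: 18+14+25+18+19+29 = 123
Dale-Hollow-Milton-Juniper-Ivy-Willow-Dale: 18+7+19+3+25+7 = 79
Dale-Hollow-Milton-Juniper-Willow-Ivy-Dale: 18+7+19+23+25+26 = 118
… (46 more)
Dale-Ivy-Juniper-Hollow-Milton-Willow-Dale: 26+3+12+7+18+7 = 73  ← best
The minimum is 73.
One optimal route: Dale → Ivy → Juniper → Hollow → Milton → Willow → Dale (or its reverse).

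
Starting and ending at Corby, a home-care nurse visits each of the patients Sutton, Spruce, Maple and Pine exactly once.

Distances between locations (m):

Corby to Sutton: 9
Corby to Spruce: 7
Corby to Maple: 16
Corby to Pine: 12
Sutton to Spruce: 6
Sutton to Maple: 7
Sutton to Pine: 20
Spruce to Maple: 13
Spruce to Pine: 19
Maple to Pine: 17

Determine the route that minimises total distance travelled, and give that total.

Minimum total distance: 49 m.

With 4 stops there are 4!/2 = 12 distinct round trips (a route and its reverse cost the same).
Corby-Sutton-Spruce-Maple-Pine-Corby: 9+6+13+17+12 = 57
Corby-Sutton-Spruce-Pine-Maple-Corby: 9+6+19+17+16 = 67
Corby-Sutton-Maple-Spruce-Pine-Corby: 9+7+13+19+12 = 60
Corby-Sutton-Maple-Pine-Spruce-Corby: 9+7+17+19+7 = 59
Corby-Sutton-Pine-Spruce-Maple-Corby: 9+20+19+13+16 = 77
Corby-Sutton-Pine-Maple-Spruce-Corby: 9+20+17+13+7 = 66
Corby-Spruce-Sutton-Maple-Pine-Corby: 7+6+7+17+12 = 49
Corby-Spruce-Sutton-Pine-Maple-Corby: 7+6+20+17+16 = 66
Corby-Spruce-Maple-Sutton-Pine-Corby: 7+13+7+20+12 = 59
Corby-Spruce-Pine-Sutton-Maple-Corby: 7+19+20+7+16 = 69
Corby-Maple-Sutton-Spruce-Pine-Corby: 16+7+6+19+12 = 60
Corby-Maple-Spruce-Sutton-Pine-Corby: 16+13+6+20+12 = 67
The minimum is 49.
One optimal route: Corby → Spruce → Sutton → Maple → Pine → Corby (or its reverse).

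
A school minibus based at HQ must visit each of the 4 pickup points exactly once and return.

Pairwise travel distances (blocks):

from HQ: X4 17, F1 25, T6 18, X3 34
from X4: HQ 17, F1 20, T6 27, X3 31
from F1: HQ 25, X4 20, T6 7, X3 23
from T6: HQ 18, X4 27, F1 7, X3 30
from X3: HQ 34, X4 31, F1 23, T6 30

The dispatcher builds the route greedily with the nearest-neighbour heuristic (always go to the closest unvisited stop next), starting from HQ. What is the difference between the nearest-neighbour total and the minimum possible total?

Excess over optimum: 12 blocks.

HQ: X4=17, T6=18, F1=25, X3=34 ⇒ X4
X4: F1=20, T6=27, X3=31 ⇒ F1
F1: T6=7, X3=23 ⇒ T6
T6: X3=30 ⇒ X3
NN route HQ → X4 → F1 → T6 → X3 → HQ costs 108.
Optimal: HQ → X4 → X3 → F1 → T6 → HQ costs 96 (by enumerating all 12 distinct tours).
Excess = 108 − 96 = 12.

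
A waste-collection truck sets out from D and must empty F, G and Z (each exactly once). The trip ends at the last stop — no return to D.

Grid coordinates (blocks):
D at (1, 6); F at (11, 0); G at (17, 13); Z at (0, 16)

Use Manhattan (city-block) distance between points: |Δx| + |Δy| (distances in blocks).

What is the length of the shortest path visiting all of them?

Shortest open route: 50 blocks.

There are 3! = 6 possible orderings.
D → F → G → Z: 16+19+20 = 55
D → F → Z → G: 16+27+20 = 63
D → G → F → Z: 23+19+27 = 69
D → G → Z → F: 23+20+27 = 70
D → Z → F → G: 11+27+19 = 57
D → Z → G → F: 11+20+19 = 50
The minimum is 50.
One shortest path: D → Z → G → F.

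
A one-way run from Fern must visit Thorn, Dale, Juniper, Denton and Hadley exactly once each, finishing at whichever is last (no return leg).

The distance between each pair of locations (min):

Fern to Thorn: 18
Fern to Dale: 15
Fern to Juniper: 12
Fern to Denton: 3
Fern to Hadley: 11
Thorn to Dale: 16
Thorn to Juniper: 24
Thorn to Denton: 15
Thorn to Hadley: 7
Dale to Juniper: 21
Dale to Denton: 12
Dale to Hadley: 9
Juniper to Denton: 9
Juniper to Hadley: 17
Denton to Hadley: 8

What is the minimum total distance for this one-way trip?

Shortest open route: 49 min.

There are 5! = 120 possible orderings.
Fern → Thorn → Dale → Juniper → Denton → Hadley: 18+16+21+9+8 = 72
Fern → Thorn → Dale → Juniper → Hadley → Denton: 18+16+21+17+8 = 80
Fern → Thorn → Dale → Denton → Juniper → Hadley: 18+16+12+9+17 = 72
Fern → Thorn → Dale → Denton → Hadley → Juniper: 18+16+12+8+17 = 71
Fern → Thorn → Dale → Hadley → Juniper → Denton: 18+16+9+17+9 = 69
Fern → Thorn → Dale → Hadley → Denton → Juniper: 18+16+9+8+9 = 60
Fern → Thorn → Juniper → Dale → Denton → Hadley: 18+24+21+12+8 = 83
Fern → Thorn → Juniper → Dale → Hadley → Denton: 18+24+21+9+8 = 80
Fern → Thorn → Juniper → Denton → Dale → Hadley: 18+24+9+12+9 = 72
Fern → Thorn → Juniper → Denton → Hadley → Dale: 18+24+9+8+9 = 68
Fern → Thorn → Juniper → Hadley → Dale → Denton: 18+24+17+9+12 = 80
Fern → Thorn → Juniper → Hadley → Denton → Dale: 18+24+17+8+12 = 79
Fern → Thorn → Denton → Dale → Juniper → Hadley: 18+15+12+21+17 = 83
Fern → Thorn → Denton → Dale → Hadley → Juniper: 18+15+12+9+17 = 71
… (106 more)
Fern → Juniper → Denton → Dale → Hadley → Thorn: 12+9+12+9+7 = 49  ← best
The minimum is 49.
One shortest path: Fern → Juniper → Denton → Dale → Hadley → Thorn.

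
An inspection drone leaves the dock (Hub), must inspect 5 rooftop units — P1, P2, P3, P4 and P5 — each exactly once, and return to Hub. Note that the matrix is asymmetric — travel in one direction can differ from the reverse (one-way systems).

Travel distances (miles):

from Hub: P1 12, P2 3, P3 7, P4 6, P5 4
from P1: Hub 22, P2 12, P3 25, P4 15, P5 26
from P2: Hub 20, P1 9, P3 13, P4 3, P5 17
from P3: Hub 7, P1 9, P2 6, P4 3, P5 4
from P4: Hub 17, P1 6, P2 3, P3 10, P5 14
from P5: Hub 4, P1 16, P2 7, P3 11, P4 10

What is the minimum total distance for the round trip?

45 miles — the shortest possible round trip.

Hub→P1→P2→P3→P4→P5→Hub: 12+12+13+3+14+4 = 58
Hub→P1→P2→P3→P5→P4→Hub: 12+12+13+4+10+17 = 68
Hub→P1→P2→P4→P3→P5→Hub: 12+12+3+10+4+4 = 45
Hub→P1→P2→P4→P5→P3→Hub: 12+12+3+14+11+7 = 59
Hub→P1→P2→P5→P3→P4→Hub: 12+12+17+11+3+17 = 72
Hub→P1→P2→P5→P4→P3→Hub: 12+12+17+10+10+7 = 68
Hub→P1→P3→P2→P4→P5→Hub: 12+25+6+3+14+4 = 64
Hub→P1→P3→P2→P5→P4→Hub: 12+25+6+17+10+17 = 87
Hub→P1→P3→P4→P2→P5→Hub: 12+25+3+3+17+4 = 64
Hub→P1→P3→P4→P5→P2→Hub: 12+25+3+14+7+20 = 81
Hub→P1→P3→P5→P2→P4→Hub: 12+25+4+7+3+17 = 68
Hub→P1→P3→P5→P4→P2→Hub: 12+25+4+10+3+20 = 74
Hub→P1→P4→P2→P3→P5→Hub: 12+15+3+13+4+4 = 51
Hub→P1→P4→P2→P5→P3→Hub: 12+15+3+17+11+7 = 65
… (106 more)
The minimum is 45.
One optimal route: Hub → P1 → P2 → P4 → P3 → P5 → Hub.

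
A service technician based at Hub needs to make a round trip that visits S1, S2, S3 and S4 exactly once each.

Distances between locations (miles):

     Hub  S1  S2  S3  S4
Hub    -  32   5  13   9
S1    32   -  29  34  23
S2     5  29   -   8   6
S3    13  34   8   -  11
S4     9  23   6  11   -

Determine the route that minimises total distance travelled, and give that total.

Hub→S1→S2→S3→S4→Hub: 32+29+8+11+9 = 89
Hub→S1→S2→S4→S3→Hub: 32+29+6+11+13 = 91
Hub→S1→S3→S2→S4→Hub: 32+34+8+6+9 = 89
Hub→S1→S3→S4→S2→Hub: 32+34+11+6+5 = 88
Hub→S1→S4→S2→S3→Hub: 32+23+6+8+13 = 82
Hub→S1→S4→S3→S2→Hub: 32+23+11+8+5 = 79
Hub→S2→S1→S3→S4→Hub: 5+29+34+11+9 = 88
Hub→S2→S1→S4→S3→Hub: 5+29+23+11+13 = 81
Hub→S2→S3→S1→S4→Hub: 5+8+34+23+9 = 79
Hub→S2→S4→S1→S3→Hub: 5+6+23+34+13 = 81
Hub→S3→S1→S2→S4→Hub: 13+34+29+6+9 = 91
Hub→S3→S2→S1→S4→Hub: 13+8+29+23+9 = 82
The minimum is 79.
One optimal route: Hub → S1 → S4 → S3 → S2 → Hub (or its reverse).

Minimum total distance: 79 miles.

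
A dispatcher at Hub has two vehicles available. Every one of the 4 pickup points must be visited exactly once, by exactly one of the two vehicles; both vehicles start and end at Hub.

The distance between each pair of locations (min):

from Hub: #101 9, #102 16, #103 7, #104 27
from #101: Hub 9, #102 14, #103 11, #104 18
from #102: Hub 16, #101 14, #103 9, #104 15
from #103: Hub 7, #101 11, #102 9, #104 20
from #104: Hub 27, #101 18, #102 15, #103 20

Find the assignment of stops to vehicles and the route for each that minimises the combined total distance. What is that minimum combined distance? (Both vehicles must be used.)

Minimum combined distance: 72 min.

There are 2^3 − 1 = 7 ways to divide the 4 stops into two non-empty groups. For each, the best each vehicle can do is its own shortest tour through its group:
  {#101} + {#102, #103, #104}: 18 + 58 = 76
  {#102} + {#101, #103, #104}: 32 + 54 = 86
  {#101, #102} + {#103, #104}: 39 + 54 = 93
  {#103} + {#101, #102, #104}: 14 + 58 = 72
  {#101, #103} + {#102, #104}: 27 + 58 = 85
  {#102, #103} + {#101, #104}: 32 + 54 = 86
  … (7 splits in total)
Best: vehicle 1 Hub → #103 → Hub = 14; vehicle 2 Hub → #101 → #104 → #102 → Hub = 58; combined 72.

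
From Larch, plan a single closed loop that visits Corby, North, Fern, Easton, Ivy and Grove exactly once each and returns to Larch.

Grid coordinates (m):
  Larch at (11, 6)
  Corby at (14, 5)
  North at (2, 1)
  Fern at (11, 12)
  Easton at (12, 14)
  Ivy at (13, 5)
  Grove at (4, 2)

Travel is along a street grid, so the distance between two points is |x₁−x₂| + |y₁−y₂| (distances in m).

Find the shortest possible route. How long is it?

With 6 stops there are 6!/2 = 360 distinct round trips (a route and its reverse cost the same).
Larch - Corby - North - Fern - Easton - Ivy - Grove - Larch: 4+16+20+3+10+12+11 = 76
Larch - Corby - North - Fern - Easton - Grove - Ivy - Larch: 4+16+20+3+20+12+3 = 78
Larch - Corby - North - Fern - Ivy - Easton - Grove - Larch: 4+16+20+9+10+20+11 = 90
Larch - Corby - North - Fern - Ivy - Grove - Easton - Larch: 4+16+20+9+12+20+9 = 90
Larch - Corby - North - Fern - Grove - Easton - Ivy - Larch: 4+16+20+17+20+10+3 = 90
Larch - Corby - North - Fern - Grove - Ivy - Easton - Larch: 4+16+20+17+12+10+9 = 88
Larch - Corby - North - Easton - Fern - Ivy - Grove - Larch: 4+16+23+3+9+12+11 = 78
Larch - Corby - North - Easton - Fern - Grove - Ivy - Larch: 4+16+23+3+17+12+3 = 78
… (352 more)
Larch - North - Grove - Corby - Ivy - Easton - Fern - Larch: 14+3+13+1+10+3+6 = 50  ← best
The minimum is 50.
One optimal route: Larch → North → Grove → Corby → Ivy → Easton → Fern → Larch (or its reverse).

50 m — the shortest possible round trip.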